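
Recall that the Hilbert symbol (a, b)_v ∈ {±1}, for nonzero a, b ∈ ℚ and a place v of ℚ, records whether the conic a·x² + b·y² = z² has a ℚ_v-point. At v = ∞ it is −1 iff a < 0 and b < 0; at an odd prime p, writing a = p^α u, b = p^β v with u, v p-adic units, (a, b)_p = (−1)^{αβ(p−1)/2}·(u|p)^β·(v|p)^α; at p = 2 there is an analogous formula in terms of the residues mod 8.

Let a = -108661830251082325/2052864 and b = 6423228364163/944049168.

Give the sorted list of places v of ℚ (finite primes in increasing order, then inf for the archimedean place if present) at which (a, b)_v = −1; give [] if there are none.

[7, 31]

(a, b) ≡ (-61558343, 799459) mod (ℚ^×)²; places V = {2, 3, 5, 7, 11, 13, 17, 23, 29, 31, 37, 41, ∞}.
(a,b)_41: α=1, u≡35; β=1, v≡30 (mod 41); (35|41)=-1, (30|41)=-1; sign (−1)^0·-1^1·-1^1 = +1.
(a,b)_23: α=0, u≡15; β=-2, v≡3 (mod 23); (15|23)=-1, (3|23)=+1; sign (−1)^0·-1^-2·+1^0 = +1.
(a,b)_37: α=1, u≡28; β=1, v≡10 (mod 37); (28|37)=+1, (10|37)=+1; sign (−1)^0·+1^1·+1^1 = +1.
(a,b)_13: α=0, u≡7; β=2, v≡5 (mod 13); (7|13)=-1, (5|13)=-1; sign (−1)^0·-1^2·-1^0 = +1.
(a,b)_17: α=1, u≡10; β=-1, v≡7 (mod 17); (10|17)=-1, (7|17)=-1; sign (−1)^0·-1^-1·-1^1 = +1.
(a,b)_29: α=2, u≡27; β=2, v≡1 (mod 29); (27|29)=-1, (1|29)=+1; sign (−1)^0·-1^2·+1^2 = +1.
(a,b)_11: α=-1, u≡4; β=0, v≡4 (mod 11); (4|11)=+1, (4|11)=+1; sign (−1)^0·+1^0·+1^-1 = +1.
(a,b)_7: α=1, u≡4; β=0, v≡5 (mod 7); (4|7)=+1, (5|7)=-1; sign (−1)^0·+1^0·-1^1 = -1.
(a,b)_5: α=2, u≡3; β=0, v≡1 (mod 5); (3|5)=-1, (1|5)=+1; sign (−1)^0·-1^0·+1^2 = +1.
(a,b)_3: α=-6, u≡1; β=-8, v≡1 (mod 3); (1|3)=+1, (1|3)=+1; sign (−1)^0·+1^-8·+1^-6 = +1.
(a,b)_∞: sgn(-61558343)=−, sgn(799459)=+, so +1.
(a,b)_2: α=-8, β=-4; u≡1, v≡3 (mod 8); ε(u)ε(v)=0·1, αω(v)=-8·1, βω(u)=-4·0; sum ≡ 0  ⇒  +1.
(a,b)_31: α=5, u≡28; β=3, v≡19 (mod 31); (28|31)=+1, (19|31)=+1; sign (−1)^1·+1^3·+1^5 = -1.
(-61558343, 799459 / ℚ) ramifies at {7, 31}: a division algebra.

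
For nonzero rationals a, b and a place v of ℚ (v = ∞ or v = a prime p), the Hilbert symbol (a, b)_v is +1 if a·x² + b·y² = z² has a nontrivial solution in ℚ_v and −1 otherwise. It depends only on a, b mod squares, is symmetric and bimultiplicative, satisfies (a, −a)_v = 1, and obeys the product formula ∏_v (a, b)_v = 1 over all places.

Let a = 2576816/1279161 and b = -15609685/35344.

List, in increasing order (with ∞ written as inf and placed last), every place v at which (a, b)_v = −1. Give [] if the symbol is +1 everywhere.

[2, 11, 13, 29]

(a, b) ≡ (11, -1885) mod (ℚ^×)²; places V = {2, 3, 5, 7, 11, 13, 29, 47, ∞}.
(a,b)_∞: sgn(11)=+, sgn(-1885)=−, so +1.
(a,b)_3: α=-2, u≡2; β=0, v≡2 (mod 3); (2|3)=-1, (2|3)=-1; sign (−1)^0·-1^0·-1^-2 = +1.
(a,b)_13: α=-2, u≡7; β=3, v≡11 (mod 13); (7|13)=-1, (11|13)=-1; sign (−1)^0·-1^3·-1^-2 = -1.
(a,b)_29: α=-2, u≡15; β=1, v≡16 (mod 29); (15|29)=-1, (16|29)=+1; sign (−1)^0·-1^1·+1^-2 = -1.
(a,b)_5: α=0, u≡1; β=1, v≡2 (mod 5); (1|5)=+1, (2|5)=-1; sign (−1)^0·+1^1·-1^0 = +1.
(a,b)_11: α=5, u≡4; β=0, v≡8 (mod 11); (4|11)=+1, (8|11)=-1; sign (−1)^0·+1^0·-1^5 = -1.
(a,b)_2: α=4, β=-4; u≡3, v≡3 (mod 8); ε(u)ε(v)=1·1, αω(v)=4·1, βω(u)=-4·1; sum ≡ 1  ⇒  -1.
(a,b)_47: α=0, u≡15; β=-2, v≡6 (mod 47); (15|47)=-1, (6|47)=+1; sign (−1)^0·-1^-2·+1^0 = +1.
(a,b)_7: α=0, u≡2; β=2, v≡5 (mod 7); (2|7)=+1, (5|7)=-1; sign (−1)^0·+1^2·-1^0 = +1.
|Ram(11, -1885)| = 4, even; anisotropic at {2, 11, 13, 29}.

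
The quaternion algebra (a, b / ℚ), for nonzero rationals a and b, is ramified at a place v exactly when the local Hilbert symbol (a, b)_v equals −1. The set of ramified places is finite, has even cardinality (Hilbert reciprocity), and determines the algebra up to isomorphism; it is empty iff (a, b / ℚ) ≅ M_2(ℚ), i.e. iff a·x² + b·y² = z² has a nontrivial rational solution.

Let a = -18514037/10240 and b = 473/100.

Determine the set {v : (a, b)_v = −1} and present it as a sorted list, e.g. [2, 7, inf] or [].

[5, 17]

Mod squares: a ≡ -100130, b ≡ 473. Check v ∈ {∞, 2, 5, 11, 17, 19, 31, 43}.
v=17: a=17^1·(≡13), b=17^0·(≡10) mod 17; (13|17)=+1, (10|17)=-1; (−1)^{1·0·8}·(+1)^0·(-1)^1 = -1.
v=19: a=19^1·(≡8), b=19^0·(≡11) mod 19; (8|19)=-1, (11|19)=+1; (−1)^{1·0·9}·(-1)^0·(+1)^1 = +1.
v=5: a=5^-1·(≡1), b=5^-2·(≡2) mod 5; (1|5)=+1, (2|5)=-1; (−1)^{-1·-2·2}·(+1)^-2·(-1)^-1 = -1.
v=31: a=31^1·(≡5), b=31^0·(≡10) mod 31; (5|31)=+1, (10|31)=+1; (−1)^{1·0·15}·(+1)^0·(+1)^1 = +1.
v=11: a=11^0·(≡3), b=11^1·(≡10) mod 11; (3|11)=+1, (10|11)=-1; (−1)^{0·1·5}·(+1)^1·(-1)^0 = +1.
v=∞: -100130 < 0 and 473 > 0  ⇒  (a,b)_∞ = +1.
v=2: v_2(a)=-11, v_2(b)=-2; units ≡ 7, 1 (mod 8); ε·ε+αω+βω = 1·0+-11·0+-2·0 ≡ 0  ⇒  (a,b)_2 = +1.
v=43: a=43^2·(≡1), b=43^1·(≡10) mod 43; (1|43)=+1, (10|43)=+1; (−1)^{2·1·21}·(+1)^1·(+1)^2 = +1.
(-100130, 473 / ℚ) ramifies at {5, 17}: a division algebra.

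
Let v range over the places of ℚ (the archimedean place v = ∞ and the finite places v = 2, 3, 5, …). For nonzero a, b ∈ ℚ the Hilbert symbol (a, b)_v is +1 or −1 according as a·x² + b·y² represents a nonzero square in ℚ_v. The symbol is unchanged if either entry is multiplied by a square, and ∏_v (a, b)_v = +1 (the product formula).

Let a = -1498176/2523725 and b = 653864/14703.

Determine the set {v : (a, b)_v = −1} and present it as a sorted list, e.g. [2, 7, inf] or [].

[29, 37]

(a, b) ≡ (-29, 6438) mod (ℚ^×)²; places V = {2, 3, 5, 13, 17, 29, 37, 47, 59, ∞}.
(a,b)_37: α=0, u≡15; β=1, v≡36 (mod 37); (15|37)=-1, (36|37)=+1; sign (−1)^0·-1^1·+1^0 = -1.
(a,b)_29: α=-1, u≡9; β=-1, v≡27 (mod 29); (9|29)=+1, (27|29)=-1; sign (−1)^0·+1^-1·-1^-1 = -1.
(a,b)_59: α=-2, u≡18; β=0, v≡12 (mod 59); (18|59)=-1, (12|59)=+1; sign (−1)^0·-1^0·+1^-2 = +1.
(a,b)_13: α=0, u≡1; β=-2, v≡9 (mod 13); (1|13)=+1, (9|13)=+1; sign (−1)^0·+1^-2·+1^0 = +1.
(a,b)_3: α=4, u≡1; β=-1, v≡1 (mod 3); (1|3)=+1, (1|3)=+1; sign (−1)^0·+1^-1·+1^4 = +1.
(a,b)_47: α=0, u≡25; β=2, v≡10 (mod 47); (25|47)=+1, (10|47)=-1; sign (−1)^0·+1^2·-1^0 = +1.
(a,b)_∞: sgn(-29)=−, sgn(6438)=+, so +1.
(a,b)_17: α=2, u≡5; β=0, v≡12 (mod 17); (5|17)=-1, (12|17)=-1; sign (−1)^0·-1^0·-1^2 = +1.
(a,b)_5: α=-2, u≡1; β=0, v≡3 (mod 5); (1|5)=+1, (3|5)=-1; sign (−1)^0·+1^0·-1^-2 = +1.
(a,b)_2: α=6, β=3; u≡3, v≡3 (mod 8); ε(u)ε(v)=1·1, αω(v)=6·1, βω(u)=3·1; sum ≡ 0  ⇒  +1.
(-29, 6438 / ℚ) ramifies at {29, 37}: a division algebra.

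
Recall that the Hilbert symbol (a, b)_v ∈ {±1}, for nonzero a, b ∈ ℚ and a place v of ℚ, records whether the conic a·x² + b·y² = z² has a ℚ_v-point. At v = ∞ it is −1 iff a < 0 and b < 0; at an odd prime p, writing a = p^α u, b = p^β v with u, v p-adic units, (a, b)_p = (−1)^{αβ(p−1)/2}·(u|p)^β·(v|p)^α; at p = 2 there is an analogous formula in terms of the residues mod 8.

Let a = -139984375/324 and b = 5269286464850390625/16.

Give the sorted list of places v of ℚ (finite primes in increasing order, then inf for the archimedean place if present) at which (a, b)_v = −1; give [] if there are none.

[23, 31]

(a, b) ≡ (-31, 713) mod (ℚ^×)²; places V = {2, 3, 5, 17, 23, 29, 31, ∞}.
(a,b)_∞: sgn(-31)=−, sgn(713)=+, so +1.
(a,b)_23: α=0, u≡21; β=1, v≡1 (mod 23); (21|23)=-1, (1|23)=+1; sign (−1)^0·-1^1·+1^0 = -1.
(a,b)_31: α=1, u≡17; β=3, v≡17 (mod 31); (17|31)=-1, (17|31)=-1; sign (−1)^1·-1^3·-1^1 = -1.
(a,b)_29: α=0, u≡15; β=2, v≡3 (mod 29); (15|29)=-1, (3|29)=-1; sign (−1)^0·-1^2·-1^0 = +1.
(a,b)_2: α=-2, β=-4; u≡1, v≡1 (mod 8); ε(u)ε(v)=0·0, αω(v)=-2·0, βω(u)=-4·0; sum ≡ 0  ⇒  +1.
(a,b)_5: α=6, u≡4; β=8, v≡2 (mod 5); (4|5)=+1, (2|5)=-1; sign (−1)^0·+1^8·-1^6 = +1.
(a,b)_3: α=-4, u≡2; β=4, v≡2 (mod 3); (2|3)=-1, (2|3)=-1; sign (−1)^0·-1^4·-1^-4 = +1.
(a,b)_17: α=2, u≡6; β=2, v≡16 (mod 17); (6|17)=-1, (16|17)=+1; sign (−1)^0·-1^2·+1^2 = +1.
|Ram(-31, 713)| = 2, even; anisotropic at {23, 31}.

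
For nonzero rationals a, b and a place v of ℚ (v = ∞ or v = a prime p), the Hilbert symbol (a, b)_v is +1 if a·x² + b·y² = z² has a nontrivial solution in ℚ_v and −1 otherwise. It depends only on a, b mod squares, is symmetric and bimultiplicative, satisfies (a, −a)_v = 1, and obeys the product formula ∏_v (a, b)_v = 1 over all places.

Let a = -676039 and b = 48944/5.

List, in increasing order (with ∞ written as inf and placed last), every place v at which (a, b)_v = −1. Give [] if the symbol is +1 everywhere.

[7, 13, 17, 19]

(a, b) ≡ (-676039, 15295) mod (ℚ^×)²; places V = {2, 5, 7, 13, 17, 19, 23, ∞}.
(a,b)_5: α=0, u≡1; β=-1, v≡4 (mod 5); (1|5)=+1, (4|5)=+1; sign (−1)^0·+1^-1·+1^0 = +1.
(a,b)_13: α=1, u≡10; β=0, v≡5 (mod 13); (10|13)=+1, (5|13)=-1; sign (−1)^0·+1^0·-1^1 = -1.
(a,b)_7: α=1, u≡2; β=1, v≡4 (mod 7); (2|7)=+1, (4|7)=+1; sign (−1)^1·+1^1·+1^1 = -1.
(a,b)_23: α=1, u≡1; β=1, v≡7 (mod 23); (1|23)=+1, (7|23)=-1; sign (−1)^1·+1^1·-1^1 = +1.
(a,b)_17: α=1, u≡13; β=0, v≡7 (mod 17); (13|17)=+1, (7|17)=-1; sign (−1)^0·+1^0·-1^1 = -1.
(a,b)_19: α=1, u≡6; β=1, v≡6 (mod 19); (6|19)=+1, (6|19)=+1; sign (−1)^1·+1^1·+1^1 = -1.
(a,b)_2: α=0, β=4; u≡1, v≡7 (mod 8); ε(u)ε(v)=0·1, αω(v)=0·0, βω(u)=4·0; sum ≡ 0  ⇒  +1.
(a,b)_∞: sgn(-676039)=−, sgn(15295)=+, so +1.
Ram(-676039, 15295) = {7, 13, 17, 19}; no ℚ_7-point on the conic.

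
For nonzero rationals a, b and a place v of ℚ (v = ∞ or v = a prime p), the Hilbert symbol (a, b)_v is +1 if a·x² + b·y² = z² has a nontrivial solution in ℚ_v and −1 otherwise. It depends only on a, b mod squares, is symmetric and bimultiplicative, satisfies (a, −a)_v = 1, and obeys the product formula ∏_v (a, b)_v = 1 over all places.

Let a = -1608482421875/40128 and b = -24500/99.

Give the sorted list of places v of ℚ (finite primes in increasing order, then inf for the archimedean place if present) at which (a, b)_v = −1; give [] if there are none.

[3, 11, 19, inf]

(a, b) ≡ (-21945, -55) mod (ℚ^×)²; places V = {2, 3, 5, 7, 11, 19, ∞}.
(a,b)_3: α=-1, u≡2; β=-2, v≡2 (mod 3); (2|3)=-1, (2|3)=-1; sign (−1)^0·-1^-2·-1^-1 = -1.
(a,b)_11: α=-1, u≡8; β=-1, v≡7 (mod 11); (8|11)=-1, (7|11)=-1; sign (−1)^1·-1^-1·-1^-1 = -1.
(a,b)_5: α=9, u≡4; β=3, v≡1 (mod 5); (4|5)=+1, (1|5)=+1; sign (−1)^0·+1^3·+1^9 = +1.
(a,b)_7: α=7, u≡2; β=2, v≡4 (mod 7); (2|7)=+1, (4|7)=+1; sign (−1)^0·+1^2·+1^7 = +1.
(a,b)_∞: sgn(-21945)=−, sgn(-55)=−, so -1.
(a,b)_2: α=-6, β=2; u≡7, v≡1 (mod 8); ε(u)ε(v)=1·0, αω(v)=-6·0, βω(u)=2·0; sum ≡ 0  ⇒  +1.
(a,b)_19: α=-1, u≡4; β=0, v≡12 (mod 19); (4|19)=+1, (12|19)=-1; sign (−1)^0·+1^0·-1^-1 = -1.
|Ram(-21945, -55)| = 4, even; anisotropic at {3, 11, 19, ∞}.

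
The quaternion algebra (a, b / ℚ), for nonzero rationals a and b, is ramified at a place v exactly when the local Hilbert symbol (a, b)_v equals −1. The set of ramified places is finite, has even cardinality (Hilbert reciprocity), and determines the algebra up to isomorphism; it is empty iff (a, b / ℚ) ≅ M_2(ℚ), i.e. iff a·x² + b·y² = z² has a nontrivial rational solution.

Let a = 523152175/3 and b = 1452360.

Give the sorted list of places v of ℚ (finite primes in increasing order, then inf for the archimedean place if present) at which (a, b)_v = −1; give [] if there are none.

[2, 3, 13, 19]

Mod squares: a ≡ 21, b ≡ 7410. Check v ∈ {∞, 2, 3, 5, 7, 13, 19}.
v=5: a=5^2·(≡4), b=5^1·(≡2) mod 5; (4|5)=+1, (2|5)=-1; (−1)^{2·1·2}·(+1)^1·(-1)^2 = +1.
v=13: a=13^2·(≡5), b=13^1·(≡11) mod 13; (5|13)=-1, (11|13)=-1; (−1)^{2·1·6}·(-1)^1·(-1)^2 = -1.
v=2: v_2(a)=0, v_2(b)=3; units ≡ 5, 1 (mod 8); ε·ε+αω+βω = 0·0+0·0+3·1 ≡ 1  ⇒  (a,b)_2 = -1.
v=19: a=19^2·(≡15), b=19^1·(≡3) mod 19; (15|19)=-1, (3|19)=-1; (−1)^{2·1·9}·(-1)^1·(-1)^2 = -1.
v=3: a=3^-1·(≡1), b=3^1·(≡1) mod 3; (1|3)=+1, (1|3)=+1; (−1)^{-1·1·1}·(+1)^1·(+1)^-1 = -1.
v=7: a=7^3·(≡3), b=7^2·(≡2) mod 7; (3|7)=-1, (2|7)=+1; (−1)^{3·2·3}·(-1)^2·(+1)^3 = +1.
v=∞: 21 > 0 and 7410 > 0  ⇒  (a,b)_∞ = +1.
|Ram(21, 7410)| = 4, even; anisotropic at {2, 3, 13, 19}.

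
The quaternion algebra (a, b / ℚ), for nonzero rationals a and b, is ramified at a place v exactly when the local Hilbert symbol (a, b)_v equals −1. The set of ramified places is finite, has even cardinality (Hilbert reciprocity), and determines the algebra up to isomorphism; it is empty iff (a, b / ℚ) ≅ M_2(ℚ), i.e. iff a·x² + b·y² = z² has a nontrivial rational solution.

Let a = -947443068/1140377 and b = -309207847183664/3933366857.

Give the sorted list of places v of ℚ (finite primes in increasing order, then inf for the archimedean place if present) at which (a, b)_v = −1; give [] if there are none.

[13, inf]

Mod squares: a ≡ -2431, b ≡ -187. Check v ∈ {∞, 2, 3, 7, 11, 13, 17, 23, 31, 37, 41, 53}.
v=41: a=41^0·(≡34), b=41^-2·(≡40) mod 41; (34|41)=-1, (40|41)=+1; (−1)^{0·-2·20}·(-1)^-2·(+1)^0 = +1.
v=31: a=31^0·(≡18), b=31^2·(≡27) mod 31; (18|31)=+1, (27|31)=-1; (−1)^{0·2·15}·(+1)^2·(-1)^0 = +1.
v=∞: -2431 < 0 and -187 < 0  ⇒  (a,b)_∞ = -1.
v=3: a=3^4·(≡2), b=3^0·(≡2) mod 3; (2|3)=-1, (2|3)=-1; (−1)^{4·0·1}·(-1)^0·(-1)^4 = +1.
v=11: a=11^3·(≡10), b=11^3·(≡5) mod 11; (10|11)=-1, (5|11)=+1; (−1)^{3·3·5}·(-1)^3·(+1)^3 = +1.
v=53: a=53^0·(≡36), b=53^-2·(≡16) mod 53; (36|53)=+1, (16|53)=+1; (−1)^{0·-2·26}·(+1)^-2·(+1)^0 = +1.
v=2: v_2(a)=2, v_2(b)=4; units ≡ 1, 5 (mod 8); ε·ε+αω+βω = 0·0+2·1+4·0 ≡ 0  ⇒  (a,b)_2 = +1.
v=23: a=23^0·(≡15), b=23^2·(≡17) mod 23; (15|23)=-1, (17|23)=-1; (−1)^{0·2·11}·(-1)^2·(-1)^0 = +1.
v=37: a=37^-2·(≡7), b=37^0·(≡15) mod 37; (7|37)=+1, (15|37)=-1; (−1)^{-2·0·18}·(+1)^0·(-1)^-2 = +1.
v=13: a=13^3·(≡11), b=13^4·(≡11) mod 13; (11|13)=-1, (11|13)=-1; (−1)^{3·4·6}·(-1)^4·(-1)^3 = -1.
v=7: a=7^-2·(≡6), b=7^-2·(≡2) mod 7; (6|7)=-1, (2|7)=+1; (−1)^{-2·-2·3}·(-1)^-2·(+1)^-2 = +1.
v=17: a=17^-1·(≡3), b=17^-1·(≡12) mod 17; (3|17)=-1, (12|17)=-1; (−1)^{-1·-1·8}·(-1)^-1·(-1)^-1 = +1.
(-2431, -187 / ℚ) ramifies at {13, ∞}: a division algebra.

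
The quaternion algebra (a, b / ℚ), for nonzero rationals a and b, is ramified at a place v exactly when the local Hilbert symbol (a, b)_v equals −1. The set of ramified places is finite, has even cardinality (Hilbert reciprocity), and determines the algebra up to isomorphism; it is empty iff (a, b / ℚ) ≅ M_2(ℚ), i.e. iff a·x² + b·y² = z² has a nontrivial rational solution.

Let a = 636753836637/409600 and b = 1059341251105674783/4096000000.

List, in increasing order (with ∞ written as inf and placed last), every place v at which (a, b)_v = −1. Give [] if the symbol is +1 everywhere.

Mod squares: a ≡ 893, b ≡ 23. Check v ∈ {∞, 2, 3, 5, 19, 23, 43, 47}.
v=∞: 893 > 0 and 23 > 0  ⇒  (a,b)_∞ = +1.
v=43: a=43^2·(≡19), b=43^2·(≡11) mod 43; (19|43)=-1, (11|43)=+1; (−1)^{2·2·21}·(-1)^2·(+1)^2 = +1.
v=5: a=5^-2·(≡3), b=5^-6·(≡2) mod 5; (3|5)=-1, (2|5)=-1; (−1)^{-2·-6·2}·(-1)^-6·(-1)^-2 = +1.
v=3: a=3^6·(≡2), b=3^10·(≡2) mod 3; (2|3)=-1, (2|3)=-1; (−1)^{6·10·1}·(-1)^10·(-1)^6 = +1.
v=47: a=47^1·(≡30), b=47^2·(≡5) mod 47; (30|47)=-1, (5|47)=-1; (−1)^{1·2·23}·(-1)^2·(-1)^1 = -1.
v=19: a=19^1·(≡16), b=19^2·(≡5) mod 19; (16|19)=+1, (5|19)=+1; (−1)^{1·2·9}·(+1)^2·(+1)^1 = +1.
v=2: v_2(a)=-14, v_2(b)=-18; units ≡ 5, 7 (mod 8); ε·ε+αω+βω = 0·1+-14·0+-18·1 ≡ 0  ⇒  (a,b)_2 = +1.
v=23: a=23^2·(≡10), b=23^3·(≡4) mod 23; (10|23)=-1, (4|23)=+1; (−1)^{2·3·11}·(-1)^3·(+1)^2 = -1.
|Ram(893, 23)| = 2, even; anisotropic at {23, 47}.

[23, 47]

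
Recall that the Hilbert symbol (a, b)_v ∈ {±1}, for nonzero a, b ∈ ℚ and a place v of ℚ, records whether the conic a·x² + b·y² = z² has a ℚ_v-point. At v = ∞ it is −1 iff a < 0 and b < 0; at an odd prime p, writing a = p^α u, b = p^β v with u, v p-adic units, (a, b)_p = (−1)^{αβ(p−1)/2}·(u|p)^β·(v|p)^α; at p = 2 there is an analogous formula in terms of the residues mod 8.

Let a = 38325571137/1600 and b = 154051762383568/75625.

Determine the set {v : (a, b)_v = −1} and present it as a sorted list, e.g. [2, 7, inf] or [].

Mod squares: a ≡ 17, b ≡ 133. Check v ∈ {∞, 2, 3, 5, 7, 11, 17, 19}.
v=17: a=17^3·(≡4), b=17^4·(≡11) mod 17; (4|17)=+1, (11|17)=-1; (−1)^{3·4·8}·(+1)^4·(-1)^3 = -1.
v=19: a=19^2·(≡7), b=19^3·(≡16) mod 19; (7|19)=+1, (16|19)=+1; (−1)^{2·3·9}·(+1)^3·(+1)^2 = +1.
v=3: a=3^2·(≡2), b=3^0·(≡1) mod 3; (2|3)=-1, (1|3)=+1; (−1)^{2·0·1}·(-1)^0·(+1)^2 = +1.
v=5: a=5^-2·(≡3), b=5^-4·(≡3) mod 5; (3|5)=-1, (3|5)=-1; (−1)^{-2·-4·2}·(-1)^-4·(-1)^-2 = +1.
v=2: v_2(a)=-6, v_2(b)=4; units ≡ 1, 5 (mod 8); ε·ε+αω+βω = 0·0+-6·1+4·0 ≡ 0  ⇒  (a,b)_2 = +1.
v=7: a=7^4·(≡5), b=7^5·(≡5) mod 7; (5|7)=-1, (5|7)=-1; (−1)^{4·5·3}·(-1)^5·(-1)^4 = -1.
v=∞: 17 > 0 and 133 > 0  ⇒  (a,b)_∞ = +1.
v=11: a=11^0·(≡8), b=11^-2·(≡3) mod 11; (8|11)=-1, (3|11)=+1; (−1)^{0·-2·5}·(-1)^-2·(+1)^0 = +1.
(17, 133 / ℚ) ramifies at {7, 17}: a division algebra.

[7, 17]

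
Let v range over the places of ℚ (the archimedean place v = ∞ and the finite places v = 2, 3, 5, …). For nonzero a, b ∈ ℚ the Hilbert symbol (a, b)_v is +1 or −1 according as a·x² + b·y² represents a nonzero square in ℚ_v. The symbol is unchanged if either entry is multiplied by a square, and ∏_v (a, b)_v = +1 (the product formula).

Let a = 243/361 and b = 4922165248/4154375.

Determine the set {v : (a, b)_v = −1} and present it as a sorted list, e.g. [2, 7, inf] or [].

Mod squares: a ≡ 3, b ≡ 46046. Check v ∈ {∞, 2, 3, 5, 7, 11, 13, 17, 19, 23}.
v=5: a=5^0·(≡3), b=5^-4·(≡4) mod 5; (3|5)=-1, (4|5)=+1; (−1)^{0·-4·2}·(-1)^-4·(+1)^0 = +1.
v=19: a=19^-2·(≡15), b=19^0·(≡9) mod 19; (15|19)=-1, (9|19)=+1; (−1)^{-2·0·9}·(-1)^0·(+1)^-2 = +1.
v=∞: 3 > 0 and 46046 > 0  ⇒  (a,b)_∞ = +1.
v=2: v_2(a)=0, v_2(b)=11; units ≡ 3, 7 (mod 8); ε·ε+αω+βω = 1·1+0·0+11·1 ≡ 0  ⇒  (a,b)_2 = +1.
v=17: a=17^0·(≡14), b=17^-2·(≡14) mod 17; (14|17)=-1, (14|17)=-1; (−1)^{0·-2·8}·(-1)^-2·(-1)^0 = +1.
v=13: a=13^0·(≡10), b=13^1·(≡7) mod 13; (10|13)=+1, (7|13)=-1; (−1)^{0·1·6}·(+1)^1·(-1)^0 = +1.
v=23: a=23^0·(≡8), b=23^-1·(≡18) mod 23; (8|23)=+1, (18|23)=+1; (−1)^{0·-1·11}·(+1)^-1·(+1)^0 = +1.
v=3: a=3^5·(≡1), b=3^0·(≡2) mod 3; (1|3)=+1, (2|3)=-1; (−1)^{5·0·1}·(+1)^0·(-1)^5 = -1.
v=7: a=7^0·(≡3), b=7^5·(≡5) mod 7; (3|7)=-1, (5|7)=-1; (−1)^{0·5·3}·(-1)^5·(-1)^0 = -1.
v=11: a=11^0·(≡5), b=11^1·(≡8) mod 11; (5|11)=+1, (8|11)=-1; (−1)^{0·1·5}·(+1)^1·(-1)^0 = +1.
|Ram(3, 46046)| = 2, even; anisotropic at {3, 7}.

[3, 7]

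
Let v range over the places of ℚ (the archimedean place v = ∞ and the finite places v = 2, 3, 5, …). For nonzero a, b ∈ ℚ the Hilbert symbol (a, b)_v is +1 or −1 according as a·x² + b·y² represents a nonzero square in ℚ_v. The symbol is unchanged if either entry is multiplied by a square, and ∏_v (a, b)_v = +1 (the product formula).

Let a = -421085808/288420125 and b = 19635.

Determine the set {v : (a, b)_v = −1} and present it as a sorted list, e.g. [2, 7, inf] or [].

(a, b) ≡ (-715, 19635) mod (ℚ^×)²; places V = {2, 3, 5, 7, 11, 13, 17, 31, ∞}.
(a,b)_13: α=3, u≡10; β=0, v≡5 (mod 13); (10|13)=+1, (5|13)=-1; sign (−1)^0·+1^0·-1^3 = -1.
(a,b)_31: α=-2, u≡24; β=0, v≡12 (mod 31); (24|31)=-1, (12|31)=-1; sign (−1)^0·-1^0·-1^-2 = +1.
(a,b)_11: α=3, u≡9; β=1, v≡3 (mod 11); (9|11)=+1, (3|11)=+1; sign (−1)^1·+1^1·+1^3 = -1.
(a,b)_17: α=0, u≡15; β=1, v≡16 (mod 17); (15|17)=+1, (16|17)=+1; sign (−1)^0·+1^1·+1^0 = +1.
(a,b)_7: α=-4, u≡5; β=1, v≡5 (mod 7); (5|7)=-1, (5|7)=-1; sign (−1)^0·-1^1·-1^-4 = -1.
(a,b)_2: α=4, β=0; u≡5, v≡3 (mod 8); ε(u)ε(v)=0·1, αω(v)=4·1, βω(u)=0·1; sum ≡ 0  ⇒  +1.
(a,b)_∞: sgn(-715)=−, sgn(19635)=+, so +1.
(a,b)_5: α=-3, u≡2; β=1, v≡2 (mod 5); (2|5)=-1, (2|5)=-1; sign (−1)^0·-1^1·-1^-3 = +1.
(a,b)_3: α=2, u≡2; β=1, v≡2 (mod 3); (2|3)=-1, (2|3)=-1; sign (−1)^0·-1^1·-1^2 = -1.
Ram(-715, 19635) = {3, 7, 11, 13}; no ℚ_3-point on the conic.

[3, 7, 11, 13]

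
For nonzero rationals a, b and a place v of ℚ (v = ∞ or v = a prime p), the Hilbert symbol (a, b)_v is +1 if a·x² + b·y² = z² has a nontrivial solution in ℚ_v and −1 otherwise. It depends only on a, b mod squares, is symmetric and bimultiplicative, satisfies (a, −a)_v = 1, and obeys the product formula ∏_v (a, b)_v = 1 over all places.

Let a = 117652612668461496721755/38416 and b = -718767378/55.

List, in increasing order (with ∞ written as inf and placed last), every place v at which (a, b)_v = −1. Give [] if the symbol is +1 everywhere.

Mod squares: a ≡ 2755, b ≡ -106590. Check v ∈ {∞, 2, 3, 5, 7, 11, 17, 19, 29}.
v=17: a=17^2·(≡16), b=17^1·(≡7) mod 17; (16|17)=+1, (7|17)=-1; (−1)^{2·1·8}·(+1)^1·(-1)^2 = +1.
v=3: a=3^14·(≡1), b=3^3·(≡2) mod 3; (1|3)=+1, (2|3)=-1; (−1)^{14·3·1}·(+1)^3·(-1)^14 = +1.
v=∞: 2755 > 0 and -106590 < 0  ⇒  (a,b)_∞ = +1.
v=19: a=19^3·(≡15), b=19^1·(≡13) mod 19; (15|19)=-1, (13|19)=-1; (−1)^{3·1·9}·(-1)^1·(-1)^3 = -1.
v=7: a=7^-4·(≡1), b=7^2·(≡5) mod 7; (1|7)=+1, (5|7)=-1; (−1)^{-4·2·3}·(+1)^2·(-1)^-4 = +1.
v=5: a=5^1·(≡1), b=5^-1·(≡2) mod 5; (1|5)=+1, (2|5)=-1; (−1)^{1·-1·2}·(+1)^-1·(-1)^1 = -1.
v=11: a=11^2·(≡9), b=11^-1·(≡9) mod 11; (9|11)=+1, (9|11)=+1; (−1)^{2·-1·5}·(+1)^-1·(+1)^2 = +1.
v=29: a=29^5·(≡26), b=29^2·(≡19) mod 29; (26|29)=-1, (19|29)=-1; (−1)^{5·2·14}·(-1)^2·(-1)^5 = -1.
v=2: v_2(a)=-4, v_2(b)=1; units ≡ 3, 1 (mod 8); ε·ε+αω+βω = 1·0+-4·0+1·1 ≡ 1  ⇒  (a,b)_2 = -1.
Ram(2755, -106590) = {2, 5, 19, 29}; no ℚ_2-point on the conic.

[2, 5, 19, 29]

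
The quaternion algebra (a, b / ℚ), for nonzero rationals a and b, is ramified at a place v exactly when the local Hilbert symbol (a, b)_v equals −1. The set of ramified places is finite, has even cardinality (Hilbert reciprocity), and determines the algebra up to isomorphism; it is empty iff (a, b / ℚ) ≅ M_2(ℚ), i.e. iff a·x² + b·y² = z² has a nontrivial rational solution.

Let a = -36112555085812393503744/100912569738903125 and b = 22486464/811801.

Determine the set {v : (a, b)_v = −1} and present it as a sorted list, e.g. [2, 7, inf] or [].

[3, 11]

(a, b) ≡ (-55, 231) mod (ℚ^×)²; places V = {2, 3, 5, 7, 11, 13, 17, 23, 47, 53, ∞}.
(a,b)_∞: sgn(-55)=−, sgn(231)=+, so +1.
(a,b)_47: α=2, u≡26; β=0, v≡26 (mod 47); (26|47)=-1, (26|47)=-1; sign (−1)^0·-1^0·-1^2 = +1.
(a,b)_53: α=-4, u≡32; β=-2, v≡2 (mod 53); (32|53)=-1, (2|53)=-1; sign (−1)^0·-1^-2·-1^-4 = +1.
(a,b)_3: α=8, u≡2; β=3, v≡2 (mod 3); (2|3)=-1, (2|3)=-1; sign (−1)^0·-1^3·-1^8 = -1.
(a,b)_11: α=5, u≡10; β=1, v≡6 (mod 11); (10|11)=-1, (6|11)=-1; sign (−1)^1·-1^1·-1^5 = -1.
(a,b)_5: α=-5, u≡4; β=0, v≡4 (mod 5); (4|5)=+1, (4|5)=+1; sign (−1)^0·+1^0·+1^-5 = +1.
(a,b)_7: α=-2, u≡2; β=1, v≡6 (mod 7); (2|7)=+1, (6|7)=-1; sign (−1)^0·+1^1·-1^-2 = +1.
(a,b)_2: α=10, β=6; u≡1, v≡7 (mod 8); ε(u)ε(v)=0·1, αω(v)=10·0, βω(u)=6·0; sum ≡ 0  ⇒  +1.
(a,b)_23: α=2, u≡10; β=0, v≡12 (mod 23); (10|23)=-1, (12|23)=+1; sign (−1)^0·-1^0·+1^2 = +1.
(a,b)_13: α=4, u≡10; β=2, v≡9 (mod 13); (10|13)=+1, (9|13)=+1; sign (−1)^0·+1^2·+1^4 = +1.
(a,b)_17: α=-4, u≡2; β=-2, v≡5 (mod 17); (2|17)=+1, (5|17)=-1; sign (−1)^0·+1^-2·-1^-4 = +1.
Ram(-55, 231) = {3, 11}; no ℚ_3-point on the conic.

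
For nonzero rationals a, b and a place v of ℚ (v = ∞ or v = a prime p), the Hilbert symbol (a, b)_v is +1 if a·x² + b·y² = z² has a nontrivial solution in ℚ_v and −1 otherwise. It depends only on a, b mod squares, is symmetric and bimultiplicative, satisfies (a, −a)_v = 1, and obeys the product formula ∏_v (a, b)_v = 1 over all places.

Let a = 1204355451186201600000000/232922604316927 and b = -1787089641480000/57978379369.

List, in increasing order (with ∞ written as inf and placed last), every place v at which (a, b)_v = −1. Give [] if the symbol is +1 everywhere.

[2, 7, 13, 37]

Mod squares: a ≡ 3367, b ≡ -37. Check v ∈ {∞, 2, 3, 5, 7, 11, 13, 19, 23, 29, 37}.
v=29: a=29^-4·(≡10), b=29^-2·(≡8) mod 29; (10|29)=-1, (8|29)=-1; (−1)^{-4·-2·14}·(-1)^-2·(-1)^-4 = +1.
v=19: a=19^-6·(≡11), b=19^-4·(≡5) mod 19; (11|19)=+1, (5|19)=+1; (−1)^{-6·-4·9}·(+1)^-4·(+1)^-6 = +1.
v=37: a=37^1·(≡17), b=37^1·(≡11) mod 37; (17|37)=-1, (11|37)=+1; (−1)^{1·1·18}·(-1)^1·(+1)^1 = -1.
v=7: a=7^-1·(≡6), b=7^0·(≡3) mod 7; (6|7)=-1, (3|7)=-1; (−1)^{-1·0·3}·(-1)^0·(-1)^-1 = -1.
v=13: a=13^3·(≡1), b=13^2·(≡2) mod 13; (1|13)=+1, (2|13)=-1; (−1)^{3·2·6}·(+1)^2·(-1)^3 = -1.
v=5: a=5^8·(≡3), b=5^4·(≡3) mod 5; (3|5)=-1, (3|5)=-1; (−1)^{8·4·2}·(-1)^4·(-1)^8 = +1.
v=3: a=3^14·(≡1), b=3^10·(≡2) mod 3; (1|3)=+1, (2|3)=-1; (−1)^{14·10·1}·(+1)^10·(-1)^14 = +1.
v=2: v_2(a)=16, v_2(b)=6; units ≡ 7, 3 (mod 8); ε·ε+αω+βω = 1·1+16·1+6·0 ≡ 1  ⇒  (a,b)_2 = -1.
v=23: a=23^0·(≡9), b=23^-2·(≡4) mod 23; (9|23)=+1, (4|23)=+1; (−1)^{0·-2·11}·(+1)^-2·(+1)^0 = +1.
v=11: a=11^2·(≡4), b=11^2·(≡10) mod 11; (4|11)=+1, (10|11)=-1; (−1)^{2·2·5}·(+1)^2·(-1)^2 = +1.
v=∞: 3367 > 0 and -37 < 0  ⇒  (a,b)_∞ = +1.
|Ram(3367, -37)| = 4, even; anisotropic at {2, 7, 13, 37}.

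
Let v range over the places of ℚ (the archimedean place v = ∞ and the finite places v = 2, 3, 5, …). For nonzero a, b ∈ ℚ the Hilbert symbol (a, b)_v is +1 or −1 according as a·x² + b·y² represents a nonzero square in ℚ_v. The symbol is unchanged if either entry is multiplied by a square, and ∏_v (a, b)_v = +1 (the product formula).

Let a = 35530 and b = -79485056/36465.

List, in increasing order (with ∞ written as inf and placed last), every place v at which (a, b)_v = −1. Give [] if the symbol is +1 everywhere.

[2, 5, 17, 19]

(a, b) ≡ (35530, -924241890) mod (ℚ^×)²; places V = {2, 3, 5, 7, 11, 13, 17, 19, 23, 29, ∞}.
(a,b)_5: α=1, u≡1; β=-1, v≡3 (mod 5); (1|5)=+1, (3|5)=-1; sign (−1)^0·+1^-1·-1^1 = -1.
(a,b)_29: α=0, u≡5; β=1, v≡18 (mod 29); (5|29)=+1, (18|29)=-1; sign (−1)^0·+1^1·-1^0 = +1.
(a,b)_17: α=1, u≡16; β=-1, v≡14 (mod 17); (16|17)=+1, (14|17)=-1; sign (−1)^0·+1^-1·-1^1 = -1.
(a,b)_23: α=0, u≡18; β=1, v≡20 (mod 23); (18|23)=+1, (20|23)=-1; sign (−1)^0·+1^1·-1^0 = +1.
(a,b)_7: α=0, u≡5; β=2, v≡4 (mod 7); (5|7)=-1, (4|7)=+1; sign (−1)^0·-1^2·+1^0 = +1.
(a,b)_19: α=1, u≡8; β=1, v≡18 (mod 19); (8|19)=-1, (18|19)=-1; sign (−1)^1·-1^1·-1^1 = -1.
(a,b)_11: α=1, u≡7; β=-1, v≡5 (mod 11); (7|11)=-1, (5|11)=+1; sign (−1)^1·-1^-1·+1^1 = +1.
(a,b)_2: α=1, β=7; u≡5, v≡7 (mod 8); ε(u)ε(v)=0·1, αω(v)=1·0, βω(u)=7·1; sum ≡ 1  ⇒  -1.
(a,b)_∞: sgn(35530)=+, sgn(-924241890)=−, so +1.
(a,b)_3: α=0, u≡1; β=-1, v≡2 (mod 3); (1|3)=+1, (2|3)=-1; sign (−1)^0·+1^-1·-1^0 = +1.
(a,b)_13: α=0, u≡1; β=-1, v≡9 (mod 13); (1|13)=+1, (9|13)=+1; sign (−1)^0·+1^-1·+1^0 = +1.
|Ram(35530, -924241890)| = 4, even; anisotropic at {2, 5, 17, 19}.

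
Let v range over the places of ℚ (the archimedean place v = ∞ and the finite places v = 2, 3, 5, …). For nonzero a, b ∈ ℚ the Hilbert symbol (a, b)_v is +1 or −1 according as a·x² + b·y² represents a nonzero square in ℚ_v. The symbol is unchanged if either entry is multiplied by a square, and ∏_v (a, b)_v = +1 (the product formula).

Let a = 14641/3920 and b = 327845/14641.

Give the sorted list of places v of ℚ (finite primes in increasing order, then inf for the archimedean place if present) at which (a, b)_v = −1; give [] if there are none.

Mod squares: a ≡ 5, b ≡ 327845. Check v ∈ {∞, 2, 5, 7, 11, 17, 19, 29}.
v=7: a=7^-2·(≡6), b=7^1·(≡3) mod 7; (6|7)=-1, (3|7)=-1; (−1)^{-2·1·3}·(-1)^1·(-1)^-2 = -1.
v=19: a=19^0·(≡5), b=19^1·(≡2) mod 19; (5|19)=+1, (2|19)=-1; (−1)^{0·1·9}·(+1)^1·(-1)^0 = +1.
v=11: a=11^4·(≡3), b=11^-4·(≡1) mod 11; (3|11)=+1, (1|11)=+1; (−1)^{4·-4·5}·(+1)^-4·(+1)^4 = +1.
v=5: a=5^-1·(≡4), b=5^1·(≡4) mod 5; (4|5)=+1, (4|5)=+1; (−1)^{-1·1·2}·(+1)^1·(+1)^-1 = +1.
v=17: a=17^0·(≡14), b=17^1·(≡6) mod 17; (14|17)=-1, (6|17)=-1; (−1)^{0·1·8}·(-1)^1·(-1)^0 = -1.
v=29: a=29^0·(≡5), b=29^1·(≡23) mod 29; (5|29)=+1, (23|29)=+1; (−1)^{0·1·14}·(+1)^1·(+1)^0 = +1.
v=2: v_2(a)=-4, v_2(b)=0; units ≡ 5, 5 (mod 8); ε·ε+αω+βω = 0·0+-4·1+0·1 ≡ 0  ⇒  (a,b)_2 = +1.
v=∞: 5 > 0 and 327845 > 0  ⇒  (a,b)_∞ = +1.
|Ram(5, 327845)| = 2, even; anisotropic at {7, 17}.

[7, 17]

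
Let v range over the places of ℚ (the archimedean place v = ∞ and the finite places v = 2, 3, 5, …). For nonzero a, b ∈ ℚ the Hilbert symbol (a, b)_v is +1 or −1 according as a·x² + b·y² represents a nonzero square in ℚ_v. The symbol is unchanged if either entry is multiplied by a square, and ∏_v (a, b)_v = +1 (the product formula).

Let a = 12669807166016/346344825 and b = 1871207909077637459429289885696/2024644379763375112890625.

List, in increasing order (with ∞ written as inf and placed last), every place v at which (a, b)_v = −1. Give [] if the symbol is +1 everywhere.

[3, 7, 11, 19]

(a, b) ≡ (57057, 231) mod (ℚ^×)²; places V = {2, 3, 5, 7, 11, 13, 17, 19, 29, 41, ∞}.
(a,b)_17: α=-2, u≡6; β=-6, v≡11 (mod 17); (6|17)=-1, (11|17)=-1; sign (−1)^0·-1^-6·-1^-2 = +1.
(a,b)_29: α=-2, u≡26; β=-6, v≡24 (mod 29); (26|29)=-1, (24|29)=+1; sign (−1)^0·-1^-6·+1^-2 = +1.
(a,b)_3: α=-1, u≡2; β=1, v≡2 (mod 3); (2|3)=-1, (2|3)=-1; sign (−1)^1·-1^1·-1^-1 = -1.
(a,b)_11: α=1, u≡2; β=3, v≡7 (mod 11); (2|11)=-1, (7|11)=-1; sign (−1)^1·-1^3·-1^1 = -1.
(a,b)_19: α=-1, u≡17; β=-2, v≡15 (mod 19); (17|19)=+1, (15|19)=-1; sign (−1)^0·+1^-2·-1^-1 = -1.
(a,b)_5: α=-2, u≡2; β=-8, v≡4 (mod 5); (2|5)=-1, (4|5)=+1; sign (−1)^0·-1^-8·+1^-2 = +1.
(a,b)_2: α=6, β=22; u≡1, v≡7 (mod 8); ε(u)ε(v)=0·1, αω(v)=6·0, βω(u)=22·0; sum ≡ 0  ⇒  +1.
(a,b)_41: α=2, u≡38; β=6, v≡7 (mod 41); (38|41)=-1, (7|41)=-1; sign (−1)^0·-1^6·-1^2 = +1.
(a,b)_7: α=7, u≡3; β=7, v≡3 (mod 7); (3|7)=-1, (3|7)=-1; sign (−1)^1·-1^7·-1^7 = -1.
(a,b)_∞: sgn(57057)=+, sgn(231)=+, so +1.
(a,b)_13: α=1, u≡6; β=4, v≡1 (mod 13); (6|13)=-1, (1|13)=+1; sign (−1)^0·-1^4·+1^1 = +1.
(57057, 231 / ℚ) ramifies at {3, 7, 11, 19}: a division algebra.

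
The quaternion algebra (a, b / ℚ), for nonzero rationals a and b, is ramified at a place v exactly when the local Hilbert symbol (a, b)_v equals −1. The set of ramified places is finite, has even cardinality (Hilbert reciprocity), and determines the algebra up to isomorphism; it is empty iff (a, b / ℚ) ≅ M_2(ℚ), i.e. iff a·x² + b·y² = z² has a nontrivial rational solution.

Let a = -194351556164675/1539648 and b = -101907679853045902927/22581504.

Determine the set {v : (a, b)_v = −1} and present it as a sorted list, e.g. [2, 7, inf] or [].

[3, 7, 11, 13, 19, inf]

Mod squares: a ≡ -51051, b ≡ -247. Check v ∈ {∞, 2, 3, 5, 7, 11, 13, 17, 19, 41}.
v=13: a=13^3·(≡12), b=13^5·(≡6) mod 13; (12|13)=+1, (6|13)=-1; (−1)^{3·5·6}·(+1)^5·(-1)^3 = -1.
v=11: a=11^-1·(≡9), b=11^-2·(≡7) mod 11; (9|11)=+1, (7|11)=-1; (−1)^{-1·-2·5}·(+1)^-2·(-1)^-1 = -1.
v=7: a=7^3·(≡4), b=7^2·(≡5) mod 7; (4|7)=+1, (5|7)=-1; (−1)^{3·2·3}·(+1)^2·(-1)^3 = -1.
v=3: a=3^-7·(≡2), b=3^-6·(≡2) mod 3; (2|3)=-1, (2|3)=-1; (−1)^{-7·-6·1}·(-1)^-6·(-1)^-7 = -1.
v=41: a=41^2·(≡35), b=41^4·(≡36) mod 41; (35|41)=-1, (36|41)=+1; (−1)^{2·4·20}·(-1)^4·(+1)^2 = +1.
v=2: v_2(a)=-6, v_2(b)=-8; units ≡ 5, 1 (mod 8); ε·ε+αω+βω = 0·0+-6·0+-8·1 ≡ 0  ⇒  (a,b)_2 = +1.
v=5: a=5^2·(≡1), b=5^0·(≡2) mod 5; (1|5)=+1, (2|5)=-1; (−1)^{2·0·2}·(+1)^0·(-1)^2 = +1.
v=17: a=17^1·(≡6), b=17^2·(≡13) mod 17; (6|17)=-1, (13|17)=+1; (−1)^{1·2·8}·(-1)^2·(+1)^1 = +1.
v=19: a=19^2·(≡2), b=19^3·(≡9) mod 19; (2|19)=-1, (9|19)=+1; (−1)^{2·3·9}·(-1)^3·(+1)^2 = -1.
v=∞: -51051 < 0 and -247 < 0  ⇒  (a,b)_∞ = -1.
|Ram(-51051, -247)| = 6, even; anisotropic at {3, 7, 11, 13, 19, ∞}.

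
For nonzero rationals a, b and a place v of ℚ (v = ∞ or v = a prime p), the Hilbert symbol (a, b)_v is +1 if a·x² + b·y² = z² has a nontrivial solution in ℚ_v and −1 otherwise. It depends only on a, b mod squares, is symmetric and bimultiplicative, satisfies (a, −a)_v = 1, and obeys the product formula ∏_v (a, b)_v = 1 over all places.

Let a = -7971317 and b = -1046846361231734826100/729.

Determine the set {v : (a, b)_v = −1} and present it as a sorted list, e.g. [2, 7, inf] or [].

Mod squares: a ≡ -7971317, b ≡ -164749. Check v ∈ {∞, 2, 3, 5, 13, 17, 19, 23, 29, 37}.
v=13: a=13^0·(≡10), b=13^1·(≡6) mod 13; (10|13)=+1, (6|13)=-1; (−1)^{0·1·6}·(+1)^1·(-1)^0 = +1.
v=37: a=37^1·(≡10), b=37^2·(≡16) mod 37; (10|37)=+1, (16|37)=+1; (−1)^{1·2·18}·(+1)^2·(+1)^1 = +1.
v=19: a=19^1·(≡15), b=19^3·(≡15) mod 19; (15|19)=-1, (15|19)=-1; (−1)^{1·3·9}·(-1)^3·(-1)^1 = -1.
v=5: a=5^0·(≡3), b=5^2·(≡4) mod 5; (3|5)=-1, (4|5)=+1; (−1)^{0·2·2}·(-1)^2·(+1)^0 = +1.
v=2: v_2(a)=0, v_2(b)=2; units ≡ 3, 3 (mod 8); ε·ε+αω+βω = 1·1+0·1+2·1 ≡ 1  ⇒  (a,b)_2 = -1.
v=29: a=29^1·(≡18), b=29^3·(≡27) mod 29; (18|29)=-1, (27|29)=-1; (−1)^{1·3·14}·(-1)^3·(-1)^1 = +1.
v=3: a=3^0·(≡1), b=3^-6·(≡2) mod 3; (1|3)=+1, (2|3)=-1; (−1)^{0·-6·1}·(+1)^-6·(-1)^0 = +1.
v=∞: -7971317 < 0 and -164749 < 0  ⇒  (a,b)_∞ = -1.
v=17: a=17^1·(≡10), b=17^2·(≡4) mod 17; (10|17)=-1, (4|17)=+1; (−1)^{1·2·8}·(-1)^2·(+1)^1 = +1.
v=23: a=23^1·(≡8), b=23^3·(≡2) mod 23; (8|23)=+1, (2|23)=+1; (−1)^{1·3·11}·(+1)^3·(+1)^1 = -1.
|Ram(-7971317, -164749)| = 4, even; anisotropic at {2, 19, 23, ∞}.

[2, 19, 23, inf]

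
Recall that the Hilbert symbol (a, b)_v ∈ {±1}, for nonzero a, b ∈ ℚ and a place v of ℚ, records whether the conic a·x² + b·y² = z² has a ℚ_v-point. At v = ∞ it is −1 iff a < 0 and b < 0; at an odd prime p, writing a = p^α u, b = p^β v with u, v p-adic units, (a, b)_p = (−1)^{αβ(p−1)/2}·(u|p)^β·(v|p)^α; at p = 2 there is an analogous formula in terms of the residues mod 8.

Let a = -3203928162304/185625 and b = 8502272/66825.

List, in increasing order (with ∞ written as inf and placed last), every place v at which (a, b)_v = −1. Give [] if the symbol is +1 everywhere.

[2, 3]

(a, b) ≡ (-33, 759) mod (ℚ^×)²; places V = {2, 3, 5, 11, 19, 23, ∞}.
(a,b)_3: α=-3, u≡1; β=-5, v≡1 (mod 3); (1|3)=+1, (1|3)=+1; sign (−1)^1·+1^-5·+1^-3 = -1.
(a,b)_11: α=-1, u≡10; β=-1, v≡3 (mod 11); (10|11)=-1, (3|11)=+1; sign (−1)^1·-1^-1·+1^-1 = +1.
(a,b)_19: α=2, u≡11; β=2, v≡15 (mod 19); (11|19)=+1, (15|19)=-1; sign (−1)^0·+1^2·-1^2 = +1.
(a,b)_23: α=2, u≡8; β=1, v≡10 (mod 23); (8|23)=+1, (10|23)=-1; sign (−1)^0·+1^1·-1^2 = +1.
(a,b)_2: α=24, β=10; u≡7, v≡7 (mod 8); ε(u)ε(v)=1·1, αω(v)=24·0, βω(u)=10·0; sum ≡ 1  ⇒  -1.
(a,b)_5: α=-4, u≡3; β=-2, v≡4 (mod 5); (3|5)=-1, (4|5)=+1; sign (−1)^0·-1^-2·+1^-4 = +1.
(a,b)_∞: sgn(-33)=−, sgn(759)=+, so +1.
Ram(-33, 759) = {2, 3}; no ℚ_2-point on the conic.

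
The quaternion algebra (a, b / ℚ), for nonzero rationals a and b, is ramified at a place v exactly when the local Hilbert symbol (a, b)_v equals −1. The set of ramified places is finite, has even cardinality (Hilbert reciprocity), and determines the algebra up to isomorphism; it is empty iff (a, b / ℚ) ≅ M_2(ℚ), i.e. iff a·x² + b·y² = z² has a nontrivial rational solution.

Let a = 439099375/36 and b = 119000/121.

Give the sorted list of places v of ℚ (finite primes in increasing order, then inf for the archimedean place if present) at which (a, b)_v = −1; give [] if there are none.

(a, b) ≡ (2431, 1190) mod (ℚ^×)²; places V = {2, 3, 5, 7, 11, 13, 17, ∞}.
(a,b)_∞: sgn(2431)=+, sgn(1190)=+, so +1.
(a,b)_2: α=-2, β=3; u≡7, v≡3 (mod 8); ε(u)ε(v)=1·1, αω(v)=-2·1, βω(u)=3·0; sum ≡ 1  ⇒  -1.
(a,b)_3: α=-2, u≡1; β=0, v≡2 (mod 3); (1|3)=+1, (2|3)=-1; sign (−1)^0·+1^0·-1^-2 = +1.
(a,b)_11: α=1, u≡9; β=-2, v≡2 (mod 11); (9|11)=+1, (2|11)=-1; sign (−1)^0·+1^-2·-1^1 = -1.
(a,b)_13: α=1, u≡8; β=0, v≡6 (mod 13); (8|13)=-1, (6|13)=-1; sign (−1)^0·-1^0·-1^1 = -1.
(a,b)_17: α=3, u≡3; β=1, v≡15 (mod 17); (3|17)=-1, (15|17)=+1; sign (−1)^0·-1^1·+1^3 = -1.
(a,b)_5: α=4, u≡4; β=3, v≡2 (mod 5); (4|5)=+1, (2|5)=-1; sign (−1)^0·+1^3·-1^4 = +1.
(a,b)_7: α=0, u≡1; β=1, v≡2 (mod 7); (1|7)=+1, (2|7)=+1; sign (−1)^0·+1^1·+1^0 = +1.
Ram(2431, 1190) = {2, 11, 13, 17}; no ℚ_2-point on the conic.

[2, 11, 13, 17]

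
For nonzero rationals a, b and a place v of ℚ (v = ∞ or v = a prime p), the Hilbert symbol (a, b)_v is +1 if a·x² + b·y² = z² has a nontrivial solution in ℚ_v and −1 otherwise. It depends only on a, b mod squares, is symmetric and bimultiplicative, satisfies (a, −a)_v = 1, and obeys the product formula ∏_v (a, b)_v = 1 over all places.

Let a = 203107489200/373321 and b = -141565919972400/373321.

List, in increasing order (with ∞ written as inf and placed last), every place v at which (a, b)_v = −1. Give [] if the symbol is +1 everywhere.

[17, 23, 37, 41]

Mod squares: a ≡ 1151403, b ≡ -477411. Check v ∈ {∞, 2, 3, 5, 7, 11, 13, 17, 23, 37, 41, 47}.
v=17: a=17^0·(≡12), b=17^1·(≡1) mod 17; (12|17)=-1, (1|17)=+1; (−1)^{0·1·8}·(-1)^1·(+1)^0 = -1.
v=13: a=13^-2·(≡8), b=13^-2·(≡1) mod 13; (8|13)=-1, (1|13)=+1; (−1)^{-2·-2·6}·(-1)^-2·(+1)^-2 = +1.
v=41: a=41^1·(≡8), b=41^2·(≡28) mod 41; (8|41)=+1, (28|41)=-1; (−1)^{1·2·20}·(+1)^2·(-1)^1 = -1.
v=5: a=5^2·(≡3), b=5^2·(≡4) mod 5; (3|5)=-1, (4|5)=+1; (−1)^{2·2·2}·(-1)^2·(+1)^2 = +1.
v=11: a=11^1·(≡7), b=11^1·(≡5) mod 11; (7|11)=-1, (5|11)=+1; (−1)^{1·1·5}·(-1)^1·(+1)^1 = +1.
v=2: v_2(a)=4, v_2(b)=4; units ≡ 3, 5 (mod 8); ε·ε+αω+βω = 1·0+4·1+4·1 ≡ 0  ⇒  (a,b)_2 = +1.
v=∞: 1151403 > 0 and -477411 < 0  ⇒  (a,b)_∞ = +1.
v=47: a=47^-2·(≡41), b=47^-2·(≡46) mod 47; (41|47)=-1, (46|47)=-1; (−1)^{-2·-2·23}·(-1)^-2·(-1)^-2 = +1.
v=7: a=7^2·(≡4), b=7^2·(≡5) mod 7; (4|7)=+1, (5|7)=-1; (−1)^{2·2·3}·(+1)^2·(-1)^2 = +1.
v=3: a=3^3·(≡2), b=3^3·(≡1) mod 3; (2|3)=-1, (1|3)=+1; (−1)^{3·3·1}·(-1)^3·(+1)^3 = +1.
v=37: a=37^1·(≡20), b=37^1·(≡9) mod 37; (20|37)=-1, (9|37)=+1; (−1)^{1·1·18}·(-1)^1·(+1)^1 = -1.
v=23: a=23^1·(≡1), b=23^1·(≡16) mod 23; (1|23)=+1, (16|23)=+1; (−1)^{1·1·11}·(+1)^1·(+1)^1 = -1.
|Ram(1151403, -477411)| = 4, even; anisotropic at {17, 23, 37, 41}.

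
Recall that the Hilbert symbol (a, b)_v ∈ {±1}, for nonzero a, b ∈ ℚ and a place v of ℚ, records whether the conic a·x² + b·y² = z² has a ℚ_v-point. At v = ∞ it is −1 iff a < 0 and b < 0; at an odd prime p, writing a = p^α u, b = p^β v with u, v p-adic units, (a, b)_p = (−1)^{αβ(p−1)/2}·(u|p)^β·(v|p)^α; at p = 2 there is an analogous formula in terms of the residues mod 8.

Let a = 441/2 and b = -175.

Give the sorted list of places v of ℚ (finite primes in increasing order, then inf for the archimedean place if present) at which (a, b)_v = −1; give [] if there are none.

[]

Mod squares: a ≡ 2, b ≡ -7. Check v ∈ {∞, 2, 3, 5, 7}.
v=5: a=5^0·(≡3), b=5^2·(≡3) mod 5; (3|5)=-1, (3|5)=-1; (−1)^{0·2·2}·(-1)^2·(-1)^0 = +1.
v=∞: 2 > 0 and -7 < 0  ⇒  (a,b)_∞ = +1.
v=3: a=3^2·(≡2), b=3^0·(≡2) mod 3; (2|3)=-1, (2|3)=-1; (−1)^{2·0·1}·(-1)^0·(-1)^2 = +1.
v=2: v_2(a)=-1, v_2(b)=0; units ≡ 1, 1 (mod 8); ε·ε+αω+βω = 0·0+-1·0+0·0 ≡ 0  ⇒  (a,b)_2 = +1.
v=7: a=7^2·(≡1), b=7^1·(≡3) mod 7; (1|7)=+1, (3|7)=-1; (−1)^{2·1·3}·(+1)^1·(-1)^2 = +1.
Every local symbol is +1, so the conic 2·x² + -7·y² = z² has ℚ_v-points for all v and hence a ℚ-point; (a, b / ℚ) ≅ M_2(ℚ).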